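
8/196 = 2/49 = 0.04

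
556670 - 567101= - 10431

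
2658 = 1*2658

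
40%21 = 19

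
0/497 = 0 = 0.00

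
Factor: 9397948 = 2^2*7^1 * 335641^1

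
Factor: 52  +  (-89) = -37^1 = - 37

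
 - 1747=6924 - 8671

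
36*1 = 36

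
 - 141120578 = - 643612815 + 502492237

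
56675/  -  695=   -82+63/139 =-81.55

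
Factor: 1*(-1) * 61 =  - 61=- 61^1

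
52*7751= 403052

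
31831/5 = 31831/5 = 6366.20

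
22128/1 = 22128= 22128.00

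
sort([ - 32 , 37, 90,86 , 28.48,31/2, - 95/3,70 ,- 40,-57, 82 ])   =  [ - 57, - 40, - 32, - 95/3,31/2,28.48,37,70, 82,86,90]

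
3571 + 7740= 11311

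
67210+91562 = 158772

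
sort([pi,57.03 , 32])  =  [pi, 32,57.03 ] 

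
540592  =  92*5876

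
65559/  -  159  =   - 21853/53 = - 412.32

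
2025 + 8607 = 10632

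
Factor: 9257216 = 2^8*36161^1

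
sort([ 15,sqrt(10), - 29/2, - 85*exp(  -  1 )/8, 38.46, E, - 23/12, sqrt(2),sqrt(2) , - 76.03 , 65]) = [ - 76.03, - 29/2, - 85*exp( - 1)/8, - 23/12,sqrt(2),sqrt( 2),E, sqrt (10) , 15, 38.46,65 ]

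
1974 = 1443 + 531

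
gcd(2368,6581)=1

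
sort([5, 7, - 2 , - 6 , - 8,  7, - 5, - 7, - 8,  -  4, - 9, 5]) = [ - 9, - 8,-8, - 7, - 6, - 5, - 4,  -  2,5,5,  7,  7]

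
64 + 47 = 111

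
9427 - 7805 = 1622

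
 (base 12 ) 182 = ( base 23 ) ac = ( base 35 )6w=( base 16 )f2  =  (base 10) 242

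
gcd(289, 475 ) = 1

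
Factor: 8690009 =17^1*511177^1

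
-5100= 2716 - 7816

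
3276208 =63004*52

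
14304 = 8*1788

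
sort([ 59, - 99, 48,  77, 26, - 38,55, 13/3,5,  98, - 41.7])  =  [ - 99, -41.7,  -  38, 13/3, 5,  26, 48, 55 , 59 , 77 , 98]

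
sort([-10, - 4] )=[-10, - 4 ] 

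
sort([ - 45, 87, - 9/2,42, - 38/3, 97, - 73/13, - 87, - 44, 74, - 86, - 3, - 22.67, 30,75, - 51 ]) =[ - 87,-86, - 51, - 45, -44, - 22.67, - 38/3, - 73/13, - 9/2,  -  3, 30, 42,74, 75, 87,97 ] 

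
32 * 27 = 864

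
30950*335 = 10368250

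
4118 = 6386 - 2268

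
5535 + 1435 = 6970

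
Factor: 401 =401^1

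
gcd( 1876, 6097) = 469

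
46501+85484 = 131985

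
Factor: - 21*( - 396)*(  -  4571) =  - 2^2*3^3*7^2 * 11^1  *  653^1=- 38012436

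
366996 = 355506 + 11490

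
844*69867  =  58967748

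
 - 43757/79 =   -  43757/79=- 553.89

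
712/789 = 712/789 =0.90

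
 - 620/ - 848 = 155/212 = 0.73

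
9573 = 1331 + 8242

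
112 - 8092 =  - 7980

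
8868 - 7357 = 1511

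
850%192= 82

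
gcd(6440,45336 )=8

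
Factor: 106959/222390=2^( - 1) * 3^( - 1)*5^ ( - 1 )*7^( - 1) * 101^1 = 101/210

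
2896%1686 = 1210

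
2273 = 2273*1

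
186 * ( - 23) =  - 4278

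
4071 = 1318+2753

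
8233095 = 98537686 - 90304591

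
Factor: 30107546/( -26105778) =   -  3^( - 2)*7^1*17^(- 1)*229^1 * 9391^1*85313^(-1) = - 15053773/13052889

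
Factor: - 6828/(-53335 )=2^2*3^1*5^( - 1 )*569^1*10667^( - 1)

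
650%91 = 13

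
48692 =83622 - 34930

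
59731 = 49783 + 9948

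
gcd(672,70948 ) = 4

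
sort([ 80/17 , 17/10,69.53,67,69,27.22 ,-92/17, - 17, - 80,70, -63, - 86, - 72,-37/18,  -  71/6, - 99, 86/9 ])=[ - 99,-86,-80, - 72, - 63, - 17,-71/6,-92/17,-37/18, 17/10,80/17,  86/9,27.22,67,69, 69.53 , 70] 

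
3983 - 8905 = -4922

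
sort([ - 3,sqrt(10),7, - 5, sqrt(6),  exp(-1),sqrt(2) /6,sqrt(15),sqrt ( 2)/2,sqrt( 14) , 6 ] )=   [- 5,-3,sqrt(2) /6, exp( - 1 ),sqrt( 2)/2,sqrt(6),sqrt (10) , sqrt( 14),  sqrt( 15), 6 , 7] 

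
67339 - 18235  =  49104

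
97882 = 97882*1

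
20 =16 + 4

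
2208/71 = 2208/71 = 31.10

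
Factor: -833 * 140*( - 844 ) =98427280 = 2^4*5^1*7^3*17^1*211^1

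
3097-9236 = -6139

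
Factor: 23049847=83^1 * 331^1 * 839^1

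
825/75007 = 825/75007 = 0.01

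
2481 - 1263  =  1218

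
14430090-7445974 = 6984116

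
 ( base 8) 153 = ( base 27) 3Q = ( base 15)72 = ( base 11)98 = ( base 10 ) 107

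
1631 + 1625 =3256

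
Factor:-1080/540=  - 2^1 = - 2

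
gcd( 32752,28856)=8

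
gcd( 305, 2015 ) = 5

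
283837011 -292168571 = -8331560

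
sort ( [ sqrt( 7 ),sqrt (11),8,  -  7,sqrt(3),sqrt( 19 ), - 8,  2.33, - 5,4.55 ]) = [ - 8, - 7, - 5, sqrt(3 ),2.33,sqrt(7),sqrt(11 ),sqrt(19),  4.55,8]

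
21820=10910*2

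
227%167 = 60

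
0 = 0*92687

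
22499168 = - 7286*( - 3088 ) 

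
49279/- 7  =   - 7040+1/7 = -7039.86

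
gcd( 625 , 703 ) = 1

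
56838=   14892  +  41946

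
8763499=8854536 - 91037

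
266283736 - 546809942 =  - 280526206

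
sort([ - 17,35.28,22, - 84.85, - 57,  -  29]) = [ - 84.85,-57, - 29 , - 17, 22,35.28 ] 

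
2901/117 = 24+31/39= 24.79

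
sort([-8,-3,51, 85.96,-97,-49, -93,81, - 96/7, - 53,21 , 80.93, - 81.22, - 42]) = [ -97, - 93, - 81.22, -53, - 49,-42, - 96/7,  -  8,-3,  21,51,80.93,81, 85.96 ] 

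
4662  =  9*518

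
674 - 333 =341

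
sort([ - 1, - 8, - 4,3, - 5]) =[ - 8, - 5,-4,  -  1,3]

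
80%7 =3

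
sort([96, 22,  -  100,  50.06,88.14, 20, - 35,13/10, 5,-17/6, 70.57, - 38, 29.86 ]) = [-100,-38,-35, - 17/6, 13/10, 5,20,22, 29.86, 50.06 , 70.57,88.14, 96 ] 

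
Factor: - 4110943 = -59^1*69677^1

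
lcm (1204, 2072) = 89096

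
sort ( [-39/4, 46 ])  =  [ - 39/4 , 46]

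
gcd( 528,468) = 12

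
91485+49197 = 140682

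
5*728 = 3640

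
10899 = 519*21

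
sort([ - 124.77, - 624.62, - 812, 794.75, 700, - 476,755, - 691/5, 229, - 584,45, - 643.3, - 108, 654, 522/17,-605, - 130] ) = [ - 812, -643.3, - 624.62, - 605,- 584, - 476, - 691/5, - 130, - 124.77,- 108,522/17,45, 229 , 654, 700 , 755, 794.75 ]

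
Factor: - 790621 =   -  13^1*61^1*997^1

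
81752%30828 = 20096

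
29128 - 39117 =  - 9989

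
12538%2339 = 843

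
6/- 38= - 1 + 16/19 = - 0.16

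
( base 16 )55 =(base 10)85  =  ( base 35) 2F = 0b1010101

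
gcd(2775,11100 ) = 2775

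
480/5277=160/1759  =  0.09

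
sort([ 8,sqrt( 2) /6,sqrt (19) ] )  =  [sqrt (2 )/6 , sqrt(19),8 ] 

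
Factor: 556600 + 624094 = 2^1*43^1* 13729^1 = 1180694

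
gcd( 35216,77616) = 16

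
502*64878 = 32568756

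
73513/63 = 1166 + 55/63= 1166.87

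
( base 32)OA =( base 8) 1412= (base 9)1054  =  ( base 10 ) 778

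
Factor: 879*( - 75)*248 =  - 2^3*3^2*5^2*31^1*293^1 = - 16349400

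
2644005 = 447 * 5915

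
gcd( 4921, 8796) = 1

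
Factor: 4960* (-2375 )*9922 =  - 116881160000 = - 2^6*5^4*11^2*19^1*31^1 * 41^1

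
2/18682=1/9341 = 0.00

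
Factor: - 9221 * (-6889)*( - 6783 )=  - 430879690227=- 3^1 * 7^1*17^1 * 19^1*83^2 * 9221^1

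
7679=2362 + 5317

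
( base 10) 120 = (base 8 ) 170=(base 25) 4K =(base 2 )1111000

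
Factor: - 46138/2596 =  - 2^ ( - 1)*  11^(-1)*17^1*23^1 = - 391/22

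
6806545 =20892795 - 14086250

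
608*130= 79040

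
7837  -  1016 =6821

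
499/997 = 499/997 = 0.50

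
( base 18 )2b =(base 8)57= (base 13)38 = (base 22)23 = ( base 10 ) 47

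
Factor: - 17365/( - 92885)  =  13^(  -  1)*23^1*151^1*1429^(-1)  =  3473/18577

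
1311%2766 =1311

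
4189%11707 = 4189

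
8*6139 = 49112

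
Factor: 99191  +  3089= 2^3*5^1*2557^1 = 102280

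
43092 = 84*513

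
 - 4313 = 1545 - 5858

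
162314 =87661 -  - 74653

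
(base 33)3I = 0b1110101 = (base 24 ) 4l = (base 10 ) 117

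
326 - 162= 164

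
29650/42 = 705 + 20/21 = 705.95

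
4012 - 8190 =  - 4178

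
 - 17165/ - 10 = 1716 + 1/2 = 1716.50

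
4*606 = 2424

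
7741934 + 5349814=13091748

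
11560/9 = 11560/9 = 1284.44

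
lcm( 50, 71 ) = 3550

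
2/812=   1/406 = 0.00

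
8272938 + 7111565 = 15384503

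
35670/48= 743 + 1/8= 743.12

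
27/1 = 27 = 27.00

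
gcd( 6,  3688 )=2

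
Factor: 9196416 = 2^7*3^4*887^1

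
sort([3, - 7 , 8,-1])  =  [ - 7, - 1 , 3 , 8]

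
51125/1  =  51125 = 51125.00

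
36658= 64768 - 28110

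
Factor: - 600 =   -  2^3* 3^1 *5^2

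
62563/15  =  62563/15 =4170.87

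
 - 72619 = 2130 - 74749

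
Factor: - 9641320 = - 2^3 * 5^1*13^1 * 18541^1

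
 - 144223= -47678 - 96545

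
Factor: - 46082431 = -5059^1*9109^1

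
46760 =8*5845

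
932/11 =932/11 = 84.73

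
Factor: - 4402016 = - 2^5* 23^1*5981^1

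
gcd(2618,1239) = 7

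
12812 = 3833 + 8979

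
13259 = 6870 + 6389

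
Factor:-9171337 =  - 7^1 * 29^1*45179^1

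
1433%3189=1433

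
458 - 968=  - 510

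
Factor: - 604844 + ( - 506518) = - 1111362 = - 2^1*3^1 * 7^1*47^1*563^1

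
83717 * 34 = 2846378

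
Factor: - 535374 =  - 2^1*3^2*7^2*607^1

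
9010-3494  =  5516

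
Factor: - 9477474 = - 2^1*3^1*1579579^1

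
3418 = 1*3418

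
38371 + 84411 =122782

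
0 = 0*6871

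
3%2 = 1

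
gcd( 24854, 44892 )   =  86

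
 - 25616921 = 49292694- 74909615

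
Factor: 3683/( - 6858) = - 2^( - 1)*3^(-3)*29^1 =- 29/54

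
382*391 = 149362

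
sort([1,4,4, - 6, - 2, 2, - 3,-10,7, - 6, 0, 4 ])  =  [ - 10 ,- 6, - 6,-3,  -  2,  0,1,2, 4, 4,4,  7] 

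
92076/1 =92076  =  92076.00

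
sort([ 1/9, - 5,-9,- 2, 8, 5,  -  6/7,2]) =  [ - 9, - 5,-2,-6/7,1/9,2, 5, 8]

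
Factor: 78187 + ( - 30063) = 2^2*  53^1 * 227^1 = 48124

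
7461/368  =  7461/368 = 20.27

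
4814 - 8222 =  - 3408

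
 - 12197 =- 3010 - 9187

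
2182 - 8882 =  - 6700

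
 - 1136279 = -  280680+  - 855599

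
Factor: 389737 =113^1*3449^1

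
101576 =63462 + 38114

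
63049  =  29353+33696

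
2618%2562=56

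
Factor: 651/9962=2^ ( - 1 )*3^1 *7^1*17^ ( - 1 )*31^1* 293^( - 1 ) 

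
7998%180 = 78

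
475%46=15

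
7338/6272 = 3669/3136= 1.17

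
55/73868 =55/73868=0.00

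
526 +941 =1467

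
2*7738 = 15476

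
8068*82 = 661576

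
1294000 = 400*3235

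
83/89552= 83/89552 = 0.00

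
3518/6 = 1759/3 = 586.33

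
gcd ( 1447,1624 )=1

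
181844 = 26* 6994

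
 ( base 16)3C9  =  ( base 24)1G9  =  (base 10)969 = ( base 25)1dj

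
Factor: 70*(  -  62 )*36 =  - 2^4 * 3^2 * 5^1*7^1 * 31^1 = -156240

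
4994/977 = 5+109/977  =  5.11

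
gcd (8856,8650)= 2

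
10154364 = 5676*1789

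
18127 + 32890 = 51017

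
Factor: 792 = 2^3* 3^2*11^1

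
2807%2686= 121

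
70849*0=0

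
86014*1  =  86014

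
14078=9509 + 4569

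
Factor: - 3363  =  -3^1* 19^1 * 59^1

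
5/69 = 5/69 = 0.07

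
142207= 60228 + 81979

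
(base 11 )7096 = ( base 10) 9422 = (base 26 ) DOA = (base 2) 10010011001110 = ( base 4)2103032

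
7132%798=748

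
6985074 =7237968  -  252894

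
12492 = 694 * 18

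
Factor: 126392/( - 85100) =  - 2^1*5^ ( - 2) * 7^1*23^( - 1) *61^1 = -  854/575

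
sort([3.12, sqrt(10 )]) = [3.12, sqrt( 10 )]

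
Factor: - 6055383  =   - 3^1*17^1*37^1*3209^1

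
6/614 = 3/307 =0.01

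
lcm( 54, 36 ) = 108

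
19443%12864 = 6579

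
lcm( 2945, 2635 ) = 50065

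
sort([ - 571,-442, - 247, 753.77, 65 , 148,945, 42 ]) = [ - 571, - 442, - 247, 42 , 65 , 148,753.77,945 ] 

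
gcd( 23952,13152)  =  48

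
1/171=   1/171 = 0.01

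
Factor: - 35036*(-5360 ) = 2^6*5^1*19^1*67^1*461^1 = 187792960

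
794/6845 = 794/6845 = 0.12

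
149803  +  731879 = 881682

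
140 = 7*20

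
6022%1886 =364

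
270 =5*54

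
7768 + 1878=9646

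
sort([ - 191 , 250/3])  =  [ - 191,250/3] 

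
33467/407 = 82  +  93/407=82.23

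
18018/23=783 + 9/23 =783.39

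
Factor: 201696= 2^5 * 3^1*11^1*191^1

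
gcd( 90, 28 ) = 2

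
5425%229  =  158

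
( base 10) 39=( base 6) 103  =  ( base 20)1j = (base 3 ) 1110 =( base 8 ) 47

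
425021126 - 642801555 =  - 217780429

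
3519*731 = 2572389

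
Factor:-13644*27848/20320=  - 11873691/635=- 3^2*5^ (-1) * 59^2*127^ (-1)*379^1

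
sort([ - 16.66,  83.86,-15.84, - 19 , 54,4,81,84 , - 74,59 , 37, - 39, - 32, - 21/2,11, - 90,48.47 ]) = [ - 90, - 74, - 39 , - 32,- 19, - 16.66, - 15.84  ,-21/2,4, 11 , 37 , 48.47,54,59 , 81 , 83.86, 84] 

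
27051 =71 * 381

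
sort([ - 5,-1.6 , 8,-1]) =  [ - 5, - 1.6, - 1,  8 ] 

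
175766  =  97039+78727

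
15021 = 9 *1669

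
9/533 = 9/533 =0.02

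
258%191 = 67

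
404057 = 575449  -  171392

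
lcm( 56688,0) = 0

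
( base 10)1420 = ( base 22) 2kc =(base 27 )1pg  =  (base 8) 2614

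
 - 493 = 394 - 887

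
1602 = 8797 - 7195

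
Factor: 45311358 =2^1*3^1 * 17^1*307^1*1447^1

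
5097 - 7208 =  - 2111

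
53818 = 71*758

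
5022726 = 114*44059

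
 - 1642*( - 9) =14778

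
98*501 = 49098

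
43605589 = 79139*551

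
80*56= 4480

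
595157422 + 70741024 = 665898446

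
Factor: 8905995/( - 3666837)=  - 3^1*5^1*7^3*577^1 * 1222279^(-1) = - 2968665/1222279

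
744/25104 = 31/1046=0.03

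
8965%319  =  33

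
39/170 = 39/170 = 0.23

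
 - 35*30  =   - 1050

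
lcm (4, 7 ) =28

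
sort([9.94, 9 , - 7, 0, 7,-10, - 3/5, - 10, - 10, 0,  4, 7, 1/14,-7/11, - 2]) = [ - 10, - 10, - 10, - 7, - 2,-7/11, - 3/5,0, 0, 1/14,4, 7, 7,  9 , 9.94]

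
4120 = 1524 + 2596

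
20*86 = 1720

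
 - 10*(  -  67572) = 675720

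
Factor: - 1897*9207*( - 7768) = 135673394472=2^3*3^3*7^1*11^1*31^1 *271^1*971^1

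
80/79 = 1+1/79  =  1.01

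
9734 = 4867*2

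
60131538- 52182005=7949533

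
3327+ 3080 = 6407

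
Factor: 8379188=2^2*2094797^1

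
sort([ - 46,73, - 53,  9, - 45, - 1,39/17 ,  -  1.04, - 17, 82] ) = [-53, - 46,  -  45, - 17, - 1.04,  -  1 , 39/17, 9, 73,82]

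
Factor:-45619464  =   - 2^3*3^1*11^1*172801^1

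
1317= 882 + 435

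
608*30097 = 18298976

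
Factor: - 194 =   -  2^1*97^1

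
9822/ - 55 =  - 179 + 23/55 = -  178.58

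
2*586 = 1172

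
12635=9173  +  3462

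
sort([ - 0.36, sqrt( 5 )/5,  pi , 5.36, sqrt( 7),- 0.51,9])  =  [ - 0.51, - 0.36 , sqrt(5)/5,sqrt ( 7 ), pi,5.36,9 ]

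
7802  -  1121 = 6681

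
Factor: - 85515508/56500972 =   -  11^ ( - 1 )*13^1 *17^1 *23^( - 1 ) * 31^( - 1)*1801^ ( - 1 )* 96737^1 = - 21378877/14125243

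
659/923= 659/923 = 0.71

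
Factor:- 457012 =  - 2^2 * 61^1*1873^1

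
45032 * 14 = 630448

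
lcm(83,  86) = 7138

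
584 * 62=36208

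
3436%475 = 111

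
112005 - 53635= 58370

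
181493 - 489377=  - 307884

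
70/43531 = 70/43531 = 0.00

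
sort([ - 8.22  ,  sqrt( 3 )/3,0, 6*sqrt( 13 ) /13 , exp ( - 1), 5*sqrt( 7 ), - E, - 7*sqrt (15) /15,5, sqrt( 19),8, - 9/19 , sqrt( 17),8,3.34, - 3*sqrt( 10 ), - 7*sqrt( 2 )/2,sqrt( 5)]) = [ - 3*sqrt( 10 ), - 8.22, - 7*sqrt( 2) /2,-E,-7*sqrt(15) /15, -9/19,0,  exp( - 1),sqrt (3) /3,6*sqrt ( 13)/13,sqrt( 5),3.34,sqrt (17 ), sqrt(19),5 , 8,8,5*sqrt (7) ]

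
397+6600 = 6997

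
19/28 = 19/28   =  0.68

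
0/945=0 = 0.00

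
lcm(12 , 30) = 60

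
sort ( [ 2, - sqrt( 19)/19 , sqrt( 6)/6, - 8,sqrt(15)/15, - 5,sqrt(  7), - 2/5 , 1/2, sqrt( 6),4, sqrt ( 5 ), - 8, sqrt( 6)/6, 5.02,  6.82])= [ - 8, -8, - 5,- 2/5, - sqrt ( 19 ) /19,sqrt(15)/15,sqrt( 6 ) /6, sqrt(6 )/6,1/2, 2,sqrt( 5),sqrt(6), sqrt ( 7 ),  4, 5.02, 6.82]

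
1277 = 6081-4804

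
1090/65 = 218/13 = 16.77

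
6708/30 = 223 + 3/5 = 223.60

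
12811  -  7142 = 5669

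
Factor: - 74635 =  - 5^1*11^1*23^1*59^1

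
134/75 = 1 + 59/75 = 1.79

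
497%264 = 233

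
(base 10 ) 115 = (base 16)73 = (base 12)97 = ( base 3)11021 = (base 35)3A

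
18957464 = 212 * 89422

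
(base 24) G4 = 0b110000100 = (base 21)IA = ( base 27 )ea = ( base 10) 388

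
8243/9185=8243/9185 = 0.90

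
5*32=160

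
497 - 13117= - 12620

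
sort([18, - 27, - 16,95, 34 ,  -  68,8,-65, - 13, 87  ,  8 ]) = [ - 68,-65, - 27, - 16,  -  13,  8,  8,18, 34, 87, 95] 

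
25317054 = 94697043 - 69379989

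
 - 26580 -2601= -29181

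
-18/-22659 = 6/7553 = 0.00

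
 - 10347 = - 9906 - 441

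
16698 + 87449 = 104147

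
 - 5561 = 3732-9293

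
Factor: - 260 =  - 2^2*5^1*13^1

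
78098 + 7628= 85726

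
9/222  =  3/74 = 0.04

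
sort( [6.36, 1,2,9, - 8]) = [ - 8, 1,2,6.36,9 ] 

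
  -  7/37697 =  - 1 + 37690/37697 =-0.00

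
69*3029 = 209001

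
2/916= 1/458 = 0.00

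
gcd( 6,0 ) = 6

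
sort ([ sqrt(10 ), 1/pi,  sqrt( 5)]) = [1/pi, sqrt( 5 ), sqrt( 10)]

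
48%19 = 10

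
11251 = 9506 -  - 1745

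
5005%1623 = 136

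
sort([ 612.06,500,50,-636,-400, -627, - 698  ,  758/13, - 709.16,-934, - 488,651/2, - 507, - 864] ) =[ - 934, - 864,-709.16, - 698,-636, - 627,  -  507,- 488, - 400,50,  758/13,  651/2, 500,612.06]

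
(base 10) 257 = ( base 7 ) 515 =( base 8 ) 401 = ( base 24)ah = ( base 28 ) 95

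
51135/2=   51135/2 = 25567.50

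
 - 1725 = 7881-9606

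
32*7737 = 247584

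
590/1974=295/987 = 0.30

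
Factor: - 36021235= - 5^1 * 79^1*91193^1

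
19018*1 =19018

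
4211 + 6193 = 10404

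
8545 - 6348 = 2197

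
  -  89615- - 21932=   -67683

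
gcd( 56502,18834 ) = 18834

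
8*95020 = 760160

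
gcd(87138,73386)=18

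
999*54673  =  54618327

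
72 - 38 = 34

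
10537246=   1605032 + 8932214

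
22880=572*40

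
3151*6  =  18906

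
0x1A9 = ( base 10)425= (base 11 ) 357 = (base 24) HH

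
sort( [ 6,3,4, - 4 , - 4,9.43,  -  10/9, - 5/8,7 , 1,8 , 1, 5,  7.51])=[ - 4, - 4, - 10/9, - 5/8, 1,1,3,4, 5 , 6 , 7,  7.51,8,9.43] 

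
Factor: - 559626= - 2^1 *3^1* 19^1*4909^1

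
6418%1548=226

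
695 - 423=272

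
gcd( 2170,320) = 10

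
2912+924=3836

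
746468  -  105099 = 641369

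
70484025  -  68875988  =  1608037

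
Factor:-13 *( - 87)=1131  =  3^1*13^1 * 29^1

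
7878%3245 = 1388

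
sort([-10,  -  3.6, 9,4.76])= [  -  10, - 3.6, 4.76, 9]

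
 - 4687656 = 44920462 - 49608118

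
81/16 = 5+1/16  =  5.06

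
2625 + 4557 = 7182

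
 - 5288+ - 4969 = - 10257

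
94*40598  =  3816212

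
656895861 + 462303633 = 1119199494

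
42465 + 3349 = 45814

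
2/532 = 1/266=0.00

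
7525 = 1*7525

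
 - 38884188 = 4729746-43613934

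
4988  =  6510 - 1522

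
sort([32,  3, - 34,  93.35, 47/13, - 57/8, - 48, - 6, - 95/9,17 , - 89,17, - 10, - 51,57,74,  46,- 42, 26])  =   [-89, - 51,-48, - 42, - 34, - 95/9, - 10, - 57/8, - 6,3, 47/13,17, 17, 26, 32,46,57, 74,93.35]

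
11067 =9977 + 1090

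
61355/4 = 15338 + 3/4 = 15338.75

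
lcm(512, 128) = 512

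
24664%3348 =1228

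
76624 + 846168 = 922792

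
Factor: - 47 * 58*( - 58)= 158108 =2^2 * 29^2*47^1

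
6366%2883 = 600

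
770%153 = 5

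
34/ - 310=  - 1 + 138/155 = - 0.11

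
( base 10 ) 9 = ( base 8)11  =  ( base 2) 1001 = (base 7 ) 12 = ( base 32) 9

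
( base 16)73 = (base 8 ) 163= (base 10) 115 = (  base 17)6D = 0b1110011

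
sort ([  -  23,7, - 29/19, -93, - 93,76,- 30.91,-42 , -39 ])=[ - 93,  -  93, - 42, - 39, - 30.91, - 23, - 29/19,7, 76 ]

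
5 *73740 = 368700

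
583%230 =123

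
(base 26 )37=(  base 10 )85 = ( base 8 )125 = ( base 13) 67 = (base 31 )2N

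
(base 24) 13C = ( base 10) 660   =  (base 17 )24e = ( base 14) 352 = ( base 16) 294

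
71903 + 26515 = 98418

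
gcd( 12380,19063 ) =1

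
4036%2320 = 1716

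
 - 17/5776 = -17/5776 =- 0.00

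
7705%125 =80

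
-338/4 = -85 + 1/2 = -  84.50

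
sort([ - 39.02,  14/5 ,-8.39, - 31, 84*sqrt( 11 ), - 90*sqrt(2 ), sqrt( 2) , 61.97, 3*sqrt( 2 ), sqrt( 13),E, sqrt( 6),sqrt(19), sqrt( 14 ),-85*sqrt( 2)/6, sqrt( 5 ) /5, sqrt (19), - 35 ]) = [ -90*sqrt( 2), - 39.02 ,-35,- 31, - 85*  sqrt(2 )/6 , - 8.39, sqrt( 5)/5, sqrt(2), sqrt( 6 ), E, 14/5,sqrt(13 ), sqrt(14 ),3*sqrt( 2) , sqrt( 19 ), sqrt( 19 ), 61.97, 84*sqrt( 11) ]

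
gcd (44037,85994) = 1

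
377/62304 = 377/62304 = 0.01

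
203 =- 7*( - 29 ) 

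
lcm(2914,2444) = 75764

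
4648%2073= 502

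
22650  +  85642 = 108292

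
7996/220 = 1999/55 = 36.35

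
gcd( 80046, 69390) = 18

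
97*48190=4674430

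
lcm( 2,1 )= 2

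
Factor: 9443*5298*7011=350753417154  =  2^1 * 3^3*7^1 *19^2 * 41^1  *  71^1*883^1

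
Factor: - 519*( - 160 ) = 83040 =2^5*3^1*5^1*173^1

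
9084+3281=12365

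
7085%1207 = 1050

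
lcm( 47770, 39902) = 3391670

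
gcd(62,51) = 1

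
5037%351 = 123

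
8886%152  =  70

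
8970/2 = 4485= 4485.00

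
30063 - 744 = 29319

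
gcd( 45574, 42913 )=1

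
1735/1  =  1735 = 1735.00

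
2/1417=2/1417 = 0.00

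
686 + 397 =1083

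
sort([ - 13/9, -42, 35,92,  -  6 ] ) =[ -42, - 6, - 13/9, 35,  92]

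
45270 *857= 38796390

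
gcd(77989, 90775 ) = 1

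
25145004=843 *29828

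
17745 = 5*3549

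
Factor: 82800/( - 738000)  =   - 23/205 = -5^ ( - 1)*23^1*41^ ( - 1)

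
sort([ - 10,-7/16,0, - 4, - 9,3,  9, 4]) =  [ - 10, -9, - 4, - 7/16,0,3, 4, 9 ] 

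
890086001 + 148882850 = 1038968851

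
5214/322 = 2607/161=16.19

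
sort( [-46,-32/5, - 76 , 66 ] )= [ - 76, - 46, - 32/5,66 ]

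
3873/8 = 3873/8 = 484.12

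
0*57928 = 0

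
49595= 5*9919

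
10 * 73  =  730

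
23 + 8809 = 8832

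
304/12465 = 304/12465 = 0.02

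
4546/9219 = 4546/9219 = 0.49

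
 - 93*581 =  - 54033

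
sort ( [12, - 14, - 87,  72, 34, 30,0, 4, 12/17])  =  [ - 87, - 14,0,12/17,4, 12 , 30,34,  72]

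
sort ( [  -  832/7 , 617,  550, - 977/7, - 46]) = [ - 977/7 , - 832/7, - 46,550,617 ] 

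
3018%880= 378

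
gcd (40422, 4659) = 3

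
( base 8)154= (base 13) 84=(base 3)11000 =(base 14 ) 7A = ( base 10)108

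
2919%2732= 187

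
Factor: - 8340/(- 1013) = 2^2 * 3^1*5^1*139^1*1013^(- 1)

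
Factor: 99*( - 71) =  - 7029 = -3^2*11^1*71^1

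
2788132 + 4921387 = 7709519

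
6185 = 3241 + 2944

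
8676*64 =555264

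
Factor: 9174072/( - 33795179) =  - 2^3 *3^1*11^( - 2 )*29^( - 1)*9631^( - 1) * 382253^1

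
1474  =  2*737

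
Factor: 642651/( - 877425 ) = -214217/292475 = - 5^(  -  2)*17^1*11699^( - 1)*12601^1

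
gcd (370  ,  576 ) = 2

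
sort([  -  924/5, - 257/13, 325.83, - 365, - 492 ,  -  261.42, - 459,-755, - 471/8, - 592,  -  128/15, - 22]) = [- 755,-592,-492,-459, -365, - 261.42, - 924/5,-471/8, - 22,-257/13, - 128/15, 325.83]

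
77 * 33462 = 2576574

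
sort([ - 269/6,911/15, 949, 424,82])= [ -269/6, 911/15,82 , 424,949] 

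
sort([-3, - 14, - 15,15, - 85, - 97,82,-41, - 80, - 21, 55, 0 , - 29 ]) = [ - 97, -85, - 80, - 41, - 29, - 21,-15, -14,-3, 0 , 15, 55, 82 ]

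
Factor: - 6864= - 2^4 * 3^1*11^1*13^1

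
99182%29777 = 9851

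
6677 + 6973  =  13650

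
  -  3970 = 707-4677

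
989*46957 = 46440473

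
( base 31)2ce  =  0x904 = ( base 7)6505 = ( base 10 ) 2308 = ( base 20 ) 5f8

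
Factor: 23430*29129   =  2^1*  3^1*5^1*11^1*71^1* 29129^1 = 682492470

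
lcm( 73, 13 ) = 949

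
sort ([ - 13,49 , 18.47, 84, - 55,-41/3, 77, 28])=[ - 55, - 41/3, - 13 , 18.47,28,49 , 77,84 ] 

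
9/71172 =1/7908=0.00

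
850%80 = 50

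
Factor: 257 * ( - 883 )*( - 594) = 134797014 =2^1*3^3*11^1*257^1*883^1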